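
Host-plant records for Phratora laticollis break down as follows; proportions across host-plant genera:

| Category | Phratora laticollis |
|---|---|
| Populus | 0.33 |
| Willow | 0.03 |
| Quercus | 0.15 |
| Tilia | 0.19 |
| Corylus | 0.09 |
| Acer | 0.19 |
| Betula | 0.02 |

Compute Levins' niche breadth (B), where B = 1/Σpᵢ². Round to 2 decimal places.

Σpᵢ² = 0.33² + 0.03² + 0.15² + 0.19² + 0.09² + 0.19² + 0.02² = 0.1089 + 0.0009 + 0.0225 + 0.0361 + 0.0081 + 0.0361 + 0.0004 = 0.2130
B = 1 / 0.2130 = 4.6948

4.69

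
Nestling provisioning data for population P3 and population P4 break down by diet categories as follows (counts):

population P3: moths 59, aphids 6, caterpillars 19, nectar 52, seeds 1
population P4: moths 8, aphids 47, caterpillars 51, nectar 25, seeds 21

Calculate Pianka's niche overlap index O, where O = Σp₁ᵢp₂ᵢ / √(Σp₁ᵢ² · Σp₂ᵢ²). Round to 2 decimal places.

Proportions for population P3 (n=137): 59/137=0.4307, 6/137=0.0438, 19/137=0.1387, 52/137=0.3796, 1/137=0.0073
Proportions for population P4 (n=152): 8/152=0.0526, 47/152=0.3092, 51/152=0.3355, 25/152=0.1645, 21/152=0.1382
Σ p₁ᵢp₂ᵢ = 0.022655 + 0.013543 + 0.046534 + 0.062444 + 0.001009 = 0.146185
Σp_1ᵢ² = 0.4307² + 0.0438² + 0.1387² + 0.3796² + 0.0073² = 0.185502 + 0.001918 + 0.019238 + 0.144096 + 0.000053 = 0.350807
Σp_2ᵢ² = 0.0526² + 0.3092² + 0.3355² + 0.1645² + 0.1382² = 0.002767 + 0.095605 + 0.112560 + 0.027060 + 0.019099 = 0.257091
O = 0.146185 / √(0.350807 × 0.257091) = 0.146185 / 0.3003154 = 0.4868

0.49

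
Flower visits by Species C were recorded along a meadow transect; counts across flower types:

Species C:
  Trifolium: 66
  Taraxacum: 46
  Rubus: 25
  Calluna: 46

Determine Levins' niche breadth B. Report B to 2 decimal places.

3.63

Proportions for Species C (n=183): 66/183=0.3607, 46/183=0.2514, 25/183=0.1366, 46/183=0.2514
Σpᵢ² = 0.3607² + 0.2514² + 0.1366² + 0.2514² = 0.130104 + 0.063202 + 0.018660 + 0.063202 = 0.275168
B = 1 / 0.275168 = 3.6341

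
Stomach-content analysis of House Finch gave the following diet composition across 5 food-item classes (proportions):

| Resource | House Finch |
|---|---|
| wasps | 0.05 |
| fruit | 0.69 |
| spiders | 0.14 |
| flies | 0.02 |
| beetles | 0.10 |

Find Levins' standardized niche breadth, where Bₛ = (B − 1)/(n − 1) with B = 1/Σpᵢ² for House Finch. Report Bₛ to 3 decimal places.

Σpᵢ² = 0.05² + 0.69² + 0.14² + 0.02² + 0.10² = 0.0025 + 0.4761 + 0.0196 + 0.0004 + 0.0100 = 0.5086
B = 1 / 0.5086 = 1.96618
Bₛ = (B − 1)/(n − 1) = (1.96618 − 1)/(5 − 1) = 0.96618/4 = 0.24155

0.242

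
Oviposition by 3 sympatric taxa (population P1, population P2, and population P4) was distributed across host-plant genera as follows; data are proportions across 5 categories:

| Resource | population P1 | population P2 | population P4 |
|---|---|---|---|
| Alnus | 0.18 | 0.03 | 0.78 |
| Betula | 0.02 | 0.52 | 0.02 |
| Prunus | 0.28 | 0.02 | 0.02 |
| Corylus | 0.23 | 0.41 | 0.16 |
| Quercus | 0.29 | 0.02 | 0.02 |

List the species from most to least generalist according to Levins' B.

population P1 > population P2 > population P4

Σp_P1ᵢ² = 0.18² + 0.02² + 0.28² + 0.23² + 0.29² = 0.0324 + 0.0004 + 0.0784 + 0.0529 + 0.0841 = 0.2482
B_P1 = 1 / 0.2482 = 4.0290
Σp_P2ᵢ² = 0.03² + 0.52² + 0.02² + 0.41² + 0.02² = 0.0009 + 0.2704 + 0.0004 + 0.1681 + 0.0004 = 0.4402
B_P2 = 1 / 0.4402 = 2.2717
Σp_P4ᵢ² = 0.78² + 0.02² + 0.02² + 0.16² + 0.02² = 0.6084 + 0.0004 + 0.0004 + 0.0256 + 0.0004 = 0.6352
B_P4 = 1 / 0.6352 = 1.5743
Ranking by B (broadest → narrowest): population P1 (4.03) > population P2 (2.27) > population P4 (1.57)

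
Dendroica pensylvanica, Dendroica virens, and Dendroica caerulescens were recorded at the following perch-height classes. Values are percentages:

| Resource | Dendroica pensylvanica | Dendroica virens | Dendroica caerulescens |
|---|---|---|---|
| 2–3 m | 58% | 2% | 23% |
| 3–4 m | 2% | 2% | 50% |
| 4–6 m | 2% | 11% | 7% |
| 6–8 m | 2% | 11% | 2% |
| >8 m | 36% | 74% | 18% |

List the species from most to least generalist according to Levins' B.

Dendroica caerulescens > Dendroica pensylvanica > Dendroica virens

Convert percentages to proportions (divide by 100).
Σp_pensᵢ² = 0.58² + 0.02² + 0.02² + 0.02² + 0.36² = 0.3364 + 0.0004 + 0.0004 + 0.0004 + 0.1296 = 0.4672
B_pens = 1 / 0.4672 = 2.1404
Σp_vireᵢ² = 0.02² + 0.02² + 0.11² + 0.11² + 0.74² = 0.0004 + 0.0004 + 0.0121 + 0.0121 + 0.5476 = 0.5726
B_vire = 1 / 0.5726 = 1.7464
Σp_caerᵢ² = 0.23² + 0.50² + 0.07² + 0.02² + 0.18² = 0.0529 + 0.2500 + 0.0049 + 0.0004 + 0.0324 = 0.3406
B_caer = 1 / 0.3406 = 2.9360
Ranking by B (broadest → narrowest): Dendroica caerulescens (2.94) > Dendroica pensylvanica (2.14) > Dendroica virens (1.75)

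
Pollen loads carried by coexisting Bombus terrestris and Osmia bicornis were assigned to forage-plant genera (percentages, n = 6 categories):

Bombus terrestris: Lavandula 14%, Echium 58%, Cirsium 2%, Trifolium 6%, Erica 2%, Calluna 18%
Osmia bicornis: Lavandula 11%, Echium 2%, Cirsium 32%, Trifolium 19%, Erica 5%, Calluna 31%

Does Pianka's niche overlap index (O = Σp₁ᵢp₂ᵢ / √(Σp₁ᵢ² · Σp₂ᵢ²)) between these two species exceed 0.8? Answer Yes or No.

No

Convert percentages to proportions (divide by 100).
Σ p₁ᵢp₂ᵢ = 0.0154 + 0.0116 + 0.0064 + 0.0114 + 0.0010 + 0.0558 = 0.1016
Σp_1ᵢ² = 0.14² + 0.58² + 0.02² + 0.06² + 0.02² + 0.18² = 0.0196 + 0.3364 + 0.0004 + 0.0036 + 0.0004 + 0.0324 = 0.3928
Σp_2ᵢ² = 0.11² + 0.02² + 0.32² + 0.19² + 0.05² + 0.31² = 0.0121 + 0.0004 + 0.1024 + 0.0361 + 0.0025 + 0.0961 = 0.2496
O = 0.1016 / √(0.3928 × 0.2496) = 0.1016 / 0.31312 = 0.3245
O = 0.3245 < 0.8 → No.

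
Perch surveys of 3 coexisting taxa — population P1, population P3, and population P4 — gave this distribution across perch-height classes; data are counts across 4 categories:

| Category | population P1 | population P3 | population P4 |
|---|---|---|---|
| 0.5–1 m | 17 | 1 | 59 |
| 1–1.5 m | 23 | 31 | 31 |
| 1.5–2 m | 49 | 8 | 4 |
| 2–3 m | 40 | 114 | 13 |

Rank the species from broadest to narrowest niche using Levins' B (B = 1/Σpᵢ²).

Proportions for population P1 (n=129): 17/129=0.1318, 23/129=0.1783, 49/129=0.3798, 40/129=0.3101
Proportions for population P3 (n=154): 1/154=0.0065, 31/154=0.2013, 8/154=0.0519, 114/154=0.7403
Proportions for population P4 (n=107): 59/107=0.5514, 31/107=0.2897, 4/107=0.0374, 13/107=0.1215
Σp_P1ᵢ² = 0.1318² + 0.1783² + 0.3798² + 0.3101² = 0.017371 + 0.031791 + 0.144248 + 0.096162 = 0.289572
B_P1 = 1 / 0.289572 = 3.4534
Σp_P3ᵢ² = 0.0065² + 0.2013² + 0.0519² + 0.7403² = 0.000042 + 0.040522 + 0.002694 + 0.548044 = 0.591302
B_P3 = 1 / 0.591302 = 1.6912
Σp_P4ᵢ² = 0.5514² + 0.2897² + 0.0374² + 0.1215² = 0.304042 + 0.083926 + 0.001399 + 0.014762 = 0.404129
B_P4 = 1 / 0.404129 = 2.4745
Ranking by B (broadest → narrowest): population P1 (3.45) > population P4 (2.47) > population P3 (1.69)

population P1 > population P4 > population P3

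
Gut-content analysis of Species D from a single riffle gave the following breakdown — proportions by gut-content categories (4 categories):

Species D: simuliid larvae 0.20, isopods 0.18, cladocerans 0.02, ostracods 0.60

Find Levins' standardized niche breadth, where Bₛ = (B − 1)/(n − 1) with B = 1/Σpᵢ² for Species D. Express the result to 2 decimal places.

Σpᵢ² = 0.20² + 0.18² + 0.02² + 0.60² = 0.0400 + 0.0324 + 0.0004 + 0.3600 = 0.4328
B = 1 / 0.4328 = 2.3105
Bₛ = (B − 1)/(n − 1) = (2.3105 − 1)/(4 − 1) = 1.3105/3 = 0.4368

0.44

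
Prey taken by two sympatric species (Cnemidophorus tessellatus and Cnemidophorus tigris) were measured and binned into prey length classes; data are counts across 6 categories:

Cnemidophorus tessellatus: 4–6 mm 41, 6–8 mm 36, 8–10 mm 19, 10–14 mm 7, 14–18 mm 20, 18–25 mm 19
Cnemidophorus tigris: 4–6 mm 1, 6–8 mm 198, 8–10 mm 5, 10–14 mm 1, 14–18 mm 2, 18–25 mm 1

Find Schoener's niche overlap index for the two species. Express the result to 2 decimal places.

Proportions for Cnemidophorus tessellatus (n=142): 41/142=0.2887, 36/142=0.2535, 19/142=0.1338, 7/142=0.0493, 20/142=0.1408, 19/142=0.1338
Proportions for Cnemidophorus tigris (n=208): 1/208=0.0048, 198/208=0.9519, 5/208=0.0240, 1/208=0.0048, 2/208=0.0096, 1/208=0.0048
Σ|p₁ᵢ − p₂ᵢ| = 0.2839 + 0.6984 + 0.1098 + 0.0445 + 0.1312 + 0.1290 = 1.3968
D = 1 − ½ × 1.3968 = 1 − 0.69840 = 0.30160

0.30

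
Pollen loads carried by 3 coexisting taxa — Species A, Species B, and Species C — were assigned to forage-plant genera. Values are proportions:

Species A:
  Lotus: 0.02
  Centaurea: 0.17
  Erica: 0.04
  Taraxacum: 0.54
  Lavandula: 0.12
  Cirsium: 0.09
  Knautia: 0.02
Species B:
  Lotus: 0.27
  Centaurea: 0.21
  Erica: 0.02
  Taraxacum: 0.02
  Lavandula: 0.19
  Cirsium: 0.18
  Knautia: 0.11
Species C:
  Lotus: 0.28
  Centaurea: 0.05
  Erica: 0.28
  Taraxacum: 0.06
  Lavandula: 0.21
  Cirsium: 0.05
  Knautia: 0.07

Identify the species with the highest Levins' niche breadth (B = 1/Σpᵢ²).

Σp_Aᵢ² = 0.02² + 0.17² + 0.04² + 0.54² + 0.12² + 0.09² + 0.02² = 0.0004 + 0.0289 + 0.0016 + 0.2916 + 0.0144 + 0.0081 + 0.0004 = 0.3454
B_A = 1 / 0.3454 = 2.8952
Σp_Bᵢ² = 0.27² + 0.21² + 0.02² + 0.02² + 0.19² + 0.18² + 0.11² = 0.0729 + 0.0441 + 0.0004 + 0.0004 + 0.0361 + 0.0324 + 0.0121 = 0.1984
B_B = 1 / 0.1984 = 5.0403
Σp_Cᵢ² = 0.28² + 0.05² + 0.28² + 0.06² + 0.21² + 0.05² + 0.07² = 0.0784 + 0.0025 + 0.0784 + 0.0036 + 0.0441 + 0.0025 + 0.0049 = 0.2144
B_C = 1 / 0.2144 = 4.6642
Highest B → broadest niche (most generalist): Species B (B = 5.04).

Species B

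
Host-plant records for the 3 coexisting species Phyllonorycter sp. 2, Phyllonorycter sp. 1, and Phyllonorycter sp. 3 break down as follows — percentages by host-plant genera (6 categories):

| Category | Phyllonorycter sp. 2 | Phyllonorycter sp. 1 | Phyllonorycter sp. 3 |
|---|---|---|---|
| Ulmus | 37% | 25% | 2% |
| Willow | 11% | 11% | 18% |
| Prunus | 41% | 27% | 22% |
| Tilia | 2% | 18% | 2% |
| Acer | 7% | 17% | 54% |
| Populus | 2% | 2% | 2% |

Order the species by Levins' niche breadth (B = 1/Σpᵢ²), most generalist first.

Phyllonorycter sp. 1 > Phyllonorycter sp. 2 > Phyllonorycter sp. 3

Convert percentages to proportions (divide by 100).
Σp_2ᵢ² = 0.37² + 0.11² + 0.41² + 0.02² + 0.07² + 0.02² = 0.1369 + 0.0121 + 0.1681 + 0.0004 + 0.0049 + 0.0004 = 0.3228
B_2 = 1 / 0.3228 = 3.0979
Σp_1ᵢ² = 0.25² + 0.11² + 0.27² + 0.18² + 0.17² + 0.02² = 0.0625 + 0.0121 + 0.0729 + 0.0324 + 0.0289 + 0.0004 = 0.2092
B_1 = 1 / 0.2092 = 4.7801
Σp_3ᵢ² = 0.02² + 0.18² + 0.22² + 0.02² + 0.54² + 0.02² = 0.0004 + 0.0324 + 0.0484 + 0.0004 + 0.2916 + 0.0004 = 0.3736
B_3 = 1 / 0.3736 = 2.6767
Ranking by B (broadest → narrowest): Phyllonorycter sp. 1 (4.78) > Phyllonorycter sp. 2 (3.10) > Phyllonorycter sp. 3 (2.68)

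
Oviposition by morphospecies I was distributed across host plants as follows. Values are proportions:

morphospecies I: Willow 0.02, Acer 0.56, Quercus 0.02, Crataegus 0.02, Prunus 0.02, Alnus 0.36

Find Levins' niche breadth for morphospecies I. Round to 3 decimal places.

2.248

Σpᵢ² = 0.02² + 0.56² + 0.02² + 0.02² + 0.02² + 0.36² = 0.0004 + 0.3136 + 0.0004 + 0.0004 + 0.0004 + 0.1296 = 0.4448
B = 1 / 0.4448 = 2.24820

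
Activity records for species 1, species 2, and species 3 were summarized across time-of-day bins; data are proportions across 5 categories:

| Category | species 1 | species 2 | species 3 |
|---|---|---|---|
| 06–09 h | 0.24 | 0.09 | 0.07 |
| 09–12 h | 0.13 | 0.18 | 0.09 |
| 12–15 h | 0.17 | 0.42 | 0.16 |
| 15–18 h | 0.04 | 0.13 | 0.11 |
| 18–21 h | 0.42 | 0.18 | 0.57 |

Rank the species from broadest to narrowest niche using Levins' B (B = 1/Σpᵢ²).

species 2 > species 1 > species 3

Σp_1ᵢ² = 0.24² + 0.13² + 0.17² + 0.04² + 0.42² = 0.0576 + 0.0169 + 0.0289 + 0.0016 + 0.1764 = 0.2814
B_1 = 1 / 0.2814 = 3.5537
Σp_2ᵢ² = 0.09² + 0.18² + 0.42² + 0.13² + 0.18² = 0.0081 + 0.0324 + 0.1764 + 0.0169 + 0.0324 = 0.2662
B_2 = 1 / 0.2662 = 3.7566
Σp_3ᵢ² = 0.07² + 0.09² + 0.16² + 0.11² + 0.57² = 0.0049 + 0.0081 + 0.0256 + 0.0121 + 0.3249 = 0.3756
B_3 = 1 / 0.3756 = 2.6624
Ranking by B (broadest → narrowest): species 2 (3.76) > species 1 (3.55) > species 3 (2.66)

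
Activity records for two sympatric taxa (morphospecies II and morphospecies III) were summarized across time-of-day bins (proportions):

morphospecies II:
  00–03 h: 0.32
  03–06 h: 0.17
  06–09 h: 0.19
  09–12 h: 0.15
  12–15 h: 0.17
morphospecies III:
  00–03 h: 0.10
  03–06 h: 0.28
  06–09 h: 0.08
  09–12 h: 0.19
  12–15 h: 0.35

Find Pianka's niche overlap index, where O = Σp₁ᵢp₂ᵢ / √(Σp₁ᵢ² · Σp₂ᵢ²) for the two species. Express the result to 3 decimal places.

0.776

Σ p₁ᵢp₂ᵢ = 0.0320 + 0.0476 + 0.0152 + 0.0285 + 0.0595 = 0.1828
Σp_1ᵢ² = 0.32² + 0.17² + 0.19² + 0.15² + 0.17² = 0.1024 + 0.0289 + 0.0361 + 0.0225 + 0.0289 = 0.2188
Σp_2ᵢ² = 0.10² + 0.28² + 0.08² + 0.19² + 0.35² = 0.0100 + 0.0784 + 0.0064 + 0.0361 + 0.1225 = 0.2534
O = 0.1828 / √(0.2188 × 0.2534) = 0.1828 / 0.235465 = 0.77634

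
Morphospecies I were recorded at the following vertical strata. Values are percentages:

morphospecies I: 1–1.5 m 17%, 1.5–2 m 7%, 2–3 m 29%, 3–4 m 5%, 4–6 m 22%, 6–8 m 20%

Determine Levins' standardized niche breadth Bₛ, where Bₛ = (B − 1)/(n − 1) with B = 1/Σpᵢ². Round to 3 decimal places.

0.758

Convert percentages to proportions (divide by 100).
Σpᵢ² = 0.17² + 0.07² + 0.29² + 0.05² + 0.22² + 0.20² = 0.0289 + 0.0049 + 0.0841 + 0.0025 + 0.0484 + 0.0400 = 0.2088
B = 1 / 0.2088 = 4.78927
Bₛ = (B − 1)/(n − 1) = (4.78927 − 1)/(6 − 1) = 3.78927/5 = 0.75785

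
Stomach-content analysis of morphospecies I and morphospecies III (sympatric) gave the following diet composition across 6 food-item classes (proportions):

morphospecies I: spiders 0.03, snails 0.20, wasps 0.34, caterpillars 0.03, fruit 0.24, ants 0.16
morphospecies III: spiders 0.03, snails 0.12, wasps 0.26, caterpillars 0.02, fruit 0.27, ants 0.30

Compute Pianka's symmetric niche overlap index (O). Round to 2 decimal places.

Σ p₁ᵢp₂ᵢ = 0.0009 + 0.0240 + 0.0884 + 0.0006 + 0.0648 + 0.0480 = 0.2267
Σp_1ᵢ² = 0.03² + 0.20² + 0.34² + 0.03² + 0.24² + 0.16² = 0.0009 + 0.0400 + 0.1156 + 0.0009 + 0.0576 + 0.0256 = 0.2406
Σp_2ᵢ² = 0.03² + 0.12² + 0.26² + 0.02² + 0.27² + 0.30² = 0.0009 + 0.0144 + 0.0676 + 0.0004 + 0.0729 + 0.0900 = 0.2462
O = 0.2267 / √(0.2406 × 0.2462) = 0.2267 / 0.24338 = 0.9315

0.93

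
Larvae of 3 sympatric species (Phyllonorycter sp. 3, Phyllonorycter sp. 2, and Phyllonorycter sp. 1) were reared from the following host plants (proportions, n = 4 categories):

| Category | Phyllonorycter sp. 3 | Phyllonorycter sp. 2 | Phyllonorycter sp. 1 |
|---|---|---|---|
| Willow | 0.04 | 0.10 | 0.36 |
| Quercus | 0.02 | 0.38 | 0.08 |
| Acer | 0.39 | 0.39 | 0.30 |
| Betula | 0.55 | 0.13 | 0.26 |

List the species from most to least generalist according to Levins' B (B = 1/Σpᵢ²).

Phyllonorycter sp. 1 > Phyllonorycter sp. 2 > Phyllonorycter sp. 3

Σp_3ᵢ² = 0.04² + 0.02² + 0.39² + 0.55² = 0.0016 + 0.0004 + 0.1521 + 0.3025 = 0.4566
B_3 = 1 / 0.4566 = 2.1901
Σp_2ᵢ² = 0.10² + 0.38² + 0.39² + 0.13² = 0.0100 + 0.1444 + 0.1521 + 0.0169 = 0.3234
B_2 = 1 / 0.3234 = 3.0921
Σp_1ᵢ² = 0.36² + 0.08² + 0.30² + 0.26² = 0.1296 + 0.0064 + 0.0900 + 0.0676 = 0.2936
B_1 = 1 / 0.2936 = 3.4060
Ranking by B (broadest → narrowest): Phyllonorycter sp. 1 (3.41) > Phyllonorycter sp. 2 (3.09) > Phyllonorycter sp. 3 (2.19)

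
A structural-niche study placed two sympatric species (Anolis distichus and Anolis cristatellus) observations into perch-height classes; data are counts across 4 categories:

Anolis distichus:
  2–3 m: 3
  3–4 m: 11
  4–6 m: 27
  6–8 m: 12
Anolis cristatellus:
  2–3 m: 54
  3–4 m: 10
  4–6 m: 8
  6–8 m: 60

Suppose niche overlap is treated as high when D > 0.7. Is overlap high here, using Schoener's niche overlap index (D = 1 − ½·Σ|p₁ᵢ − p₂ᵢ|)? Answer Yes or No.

No

Proportions for Anolis distichus (n=53): 3/53=0.0566, 11/53=0.2075, 27/53=0.5094, 12/53=0.2264
Proportions for Anolis cristatellus (n=132): 54/132=0.4091, 10/132=0.0758, 8/132=0.0606, 60/132=0.4545
Σ|p₁ᵢ − p₂ᵢ| = 0.3525 + 0.1317 + 0.4488 + 0.2281 = 1.1611
D = 1 − ½ × 1.1611 = 1 − 0.58055 = 0.41945
D = 0.41945 < 0.7 → No.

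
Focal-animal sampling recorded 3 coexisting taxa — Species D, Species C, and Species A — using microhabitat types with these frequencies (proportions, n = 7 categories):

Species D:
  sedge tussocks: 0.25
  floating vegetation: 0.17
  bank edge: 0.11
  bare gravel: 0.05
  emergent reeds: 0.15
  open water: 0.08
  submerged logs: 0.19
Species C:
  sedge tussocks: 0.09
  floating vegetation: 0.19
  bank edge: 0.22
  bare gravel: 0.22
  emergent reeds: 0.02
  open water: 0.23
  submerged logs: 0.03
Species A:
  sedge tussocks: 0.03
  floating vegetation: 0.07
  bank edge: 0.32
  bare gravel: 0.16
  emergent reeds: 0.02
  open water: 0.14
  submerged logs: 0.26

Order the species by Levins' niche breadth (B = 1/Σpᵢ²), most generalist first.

Species D > Species C > Species A

Σp_Dᵢ² = 0.25² + 0.17² + 0.11² + 0.05² + 0.15² + 0.08² + 0.19² = 0.0625 + 0.0289 + 0.0121 + 0.0025 + 0.0225 + 0.0064 + 0.0361 = 0.1710
B_D = 1 / 0.1710 = 5.8480
Σp_Cᵢ² = 0.09² + 0.19² + 0.22² + 0.22² + 0.02² + 0.23² + 0.03² = 0.0081 + 0.0361 + 0.0484 + 0.0484 + 0.0004 + 0.0529 + 0.0009 = 0.1952
B_C = 1 / 0.1952 = 5.1230
Σp_Aᵢ² = 0.03² + 0.07² + 0.32² + 0.16² + 0.02² + 0.14² + 0.26² = 0.0009 + 0.0049 + 0.1024 + 0.0256 + 0.0004 + 0.0196 + 0.0676 = 0.2214
B_A = 1 / 0.2214 = 4.5167
Ranking by B (broadest → narrowest): Species D (5.85) > Species C (5.12) > Species A (4.52)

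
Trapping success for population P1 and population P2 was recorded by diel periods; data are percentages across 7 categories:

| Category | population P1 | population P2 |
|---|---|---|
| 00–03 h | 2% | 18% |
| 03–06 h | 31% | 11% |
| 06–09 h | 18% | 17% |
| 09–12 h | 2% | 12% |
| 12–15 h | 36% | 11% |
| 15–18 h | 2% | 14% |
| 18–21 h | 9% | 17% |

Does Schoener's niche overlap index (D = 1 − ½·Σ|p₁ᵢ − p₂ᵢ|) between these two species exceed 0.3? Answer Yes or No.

Yes

Convert percentages to proportions (divide by 100).
Σ|p₁ᵢ − p₂ᵢ| = 0.16 + 0.20 + 0.01 + 0.10 + 0.25 + 0.12 + 0.08 = 0.92
D = 1 − ½ × 0.92 = 1 − 0.460 = 0.5400
D = 0.5400 > 0.3 → Yes.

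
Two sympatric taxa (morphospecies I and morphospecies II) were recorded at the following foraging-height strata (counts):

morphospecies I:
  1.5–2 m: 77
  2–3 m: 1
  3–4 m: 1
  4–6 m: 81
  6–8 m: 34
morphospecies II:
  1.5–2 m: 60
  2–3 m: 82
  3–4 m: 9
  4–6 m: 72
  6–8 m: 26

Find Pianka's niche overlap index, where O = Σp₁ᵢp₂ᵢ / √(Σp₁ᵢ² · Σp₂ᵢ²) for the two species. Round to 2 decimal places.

0.77

Proportions for morphospecies I (n=194): 77/194=0.3969, 1/194=0.0052, 1/194=0.0052, 81/194=0.4175, 34/194=0.1753
Proportions for morphospecies II (n=249): 60/249=0.2410, 82/249=0.3293, 9/249=0.0361, 72/249=0.2892, 26/249=0.1044
Σ p₁ᵢp₂ᵢ = 0.095653 + 0.001712 + 0.000188 + 0.120741 + 0.018301 = 0.236595
Σp_1ᵢ² = 0.3969² + 0.0052² + 0.0052² + 0.4175² + 0.1753² = 0.157530 + 0.000027 + 0.000027 + 0.174306 + 0.030730 = 0.362620
Σp_2ᵢ² = 0.2410² + 0.3293² + 0.0361² + 0.2892² + 0.1044² = 0.058081 + 0.108438 + 0.001303 + 0.083637 + 0.010899 = 0.262358
O = 0.236595 / √(0.362620 × 0.262358) = 0.236595 / 0.3084417 = 0.7671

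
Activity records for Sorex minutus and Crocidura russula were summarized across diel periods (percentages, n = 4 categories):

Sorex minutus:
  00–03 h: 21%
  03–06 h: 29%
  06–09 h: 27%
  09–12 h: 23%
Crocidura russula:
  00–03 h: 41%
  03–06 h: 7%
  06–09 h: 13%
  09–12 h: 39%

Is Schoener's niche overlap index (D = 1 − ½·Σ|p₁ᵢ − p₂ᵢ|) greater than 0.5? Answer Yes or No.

Yes

Convert percentages to proportions (divide by 100).
Σ|p₁ᵢ − p₂ᵢ| = 0.20 + 0.22 + 0.14 + 0.16 = 0.72
D = 1 − ½ × 0.72 = 1 − 0.360 = 0.6400
D = 0.6400 > 0.5 → Yes.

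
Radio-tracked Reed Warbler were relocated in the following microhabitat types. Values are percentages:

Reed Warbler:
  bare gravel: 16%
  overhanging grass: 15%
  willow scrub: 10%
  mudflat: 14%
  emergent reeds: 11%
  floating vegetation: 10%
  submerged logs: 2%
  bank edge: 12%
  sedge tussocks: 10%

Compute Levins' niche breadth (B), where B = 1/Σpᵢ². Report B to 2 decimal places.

8.03

Convert percentages to proportions (divide by 100).
Σpᵢ² = 0.16² + 0.15² + 0.10² + 0.14² + 0.11² + 0.10² + 0.02² + 0.12² + 0.10² = 0.0256 + 0.0225 + 0.0100 + 0.0196 + 0.0121 + 0.0100 + 0.0004 + 0.0144 + 0.0100 = 0.1246
B = 1 / 0.1246 = 8.0257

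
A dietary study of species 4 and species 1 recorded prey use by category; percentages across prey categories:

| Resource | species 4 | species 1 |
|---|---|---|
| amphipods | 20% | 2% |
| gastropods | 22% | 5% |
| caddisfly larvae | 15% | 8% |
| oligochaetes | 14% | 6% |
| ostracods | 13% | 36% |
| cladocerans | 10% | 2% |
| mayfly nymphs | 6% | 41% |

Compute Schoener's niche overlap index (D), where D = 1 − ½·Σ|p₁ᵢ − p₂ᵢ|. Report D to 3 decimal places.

0.420

Convert percentages to proportions (divide by 100).
Σ|p₁ᵢ − p₂ᵢ| = 0.18 + 0.17 + 0.07 + 0.08 + 0.23 + 0.08 + 0.35 = 1.16
D = 1 − ½ × 1.16 = 1 − 0.580 = 0.42000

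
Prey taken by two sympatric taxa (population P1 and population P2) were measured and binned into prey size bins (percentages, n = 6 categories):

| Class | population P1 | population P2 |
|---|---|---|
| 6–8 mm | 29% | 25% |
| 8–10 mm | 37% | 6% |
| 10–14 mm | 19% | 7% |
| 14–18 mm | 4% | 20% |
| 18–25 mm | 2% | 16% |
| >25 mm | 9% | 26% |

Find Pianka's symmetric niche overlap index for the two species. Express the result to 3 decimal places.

0.610

Convert percentages to proportions (divide by 100).
Σ p₁ᵢp₂ᵢ = 0.0725 + 0.0222 + 0.0133 + 0.0080 + 0.0032 + 0.0234 = 0.1426
Σp_1ᵢ² = 0.29² + 0.37² + 0.19² + 0.04² + 0.02² + 0.09² = 0.0841 + 0.1369 + 0.0361 + 0.0016 + 0.0004 + 0.0081 = 0.2672
Σp_2ᵢ² = 0.25² + 0.06² + 0.07² + 0.20² + 0.16² + 0.26² = 0.0625 + 0.0036 + 0.0049 + 0.0400 + 0.0256 + 0.0676 = 0.2042
O = 0.1426 / √(0.2672 × 0.2042) = 0.1426 / 0.233586 = 0.61048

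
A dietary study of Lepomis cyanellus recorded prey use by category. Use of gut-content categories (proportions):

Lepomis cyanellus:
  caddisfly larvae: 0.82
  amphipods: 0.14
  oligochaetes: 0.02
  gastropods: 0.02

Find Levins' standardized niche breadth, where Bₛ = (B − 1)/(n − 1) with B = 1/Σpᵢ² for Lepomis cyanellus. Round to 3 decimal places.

0.148

Σpᵢ² = 0.82² + 0.14² + 0.02² + 0.02² = 0.6724 + 0.0196 + 0.0004 + 0.0004 = 0.6928
B = 1 / 0.6928 = 1.44342
Bₛ = (B − 1)/(n − 1) = (1.44342 − 1)/(4 − 1) = 0.44342/3 = 0.14781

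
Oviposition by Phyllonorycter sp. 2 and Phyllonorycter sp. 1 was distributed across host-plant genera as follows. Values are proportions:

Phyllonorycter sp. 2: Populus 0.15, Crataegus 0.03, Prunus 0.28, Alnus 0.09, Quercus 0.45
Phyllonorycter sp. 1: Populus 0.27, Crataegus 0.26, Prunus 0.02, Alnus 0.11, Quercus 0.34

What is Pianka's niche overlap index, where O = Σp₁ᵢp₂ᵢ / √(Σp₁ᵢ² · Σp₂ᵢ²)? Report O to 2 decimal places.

0.75

Σ p₁ᵢp₂ᵢ = 0.0405 + 0.0078 + 0.0056 + 0.0099 + 0.1530 = 0.2168
Σp_1ᵢ² = 0.15² + 0.03² + 0.28² + 0.09² + 0.45² = 0.0225 + 0.0009 + 0.0784 + 0.0081 + 0.2025 = 0.3124
Σp_2ᵢ² = 0.27² + 0.26² + 0.02² + 0.11² + 0.34² = 0.0729 + 0.0676 + 0.0004 + 0.0121 + 0.1156 = 0.2686
O = 0.2168 / √(0.3124 × 0.2686) = 0.2168 / 0.28967 = 0.7484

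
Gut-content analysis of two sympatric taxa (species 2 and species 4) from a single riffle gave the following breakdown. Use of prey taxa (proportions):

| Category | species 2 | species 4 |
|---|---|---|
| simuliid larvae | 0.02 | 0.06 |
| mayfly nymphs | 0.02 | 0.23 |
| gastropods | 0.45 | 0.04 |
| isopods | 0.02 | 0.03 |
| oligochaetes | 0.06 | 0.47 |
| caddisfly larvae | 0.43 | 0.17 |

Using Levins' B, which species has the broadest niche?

species 4

Σp_2ᵢ² = 0.02² + 0.02² + 0.45² + 0.02² + 0.06² + 0.43² = 0.0004 + 0.0004 + 0.2025 + 0.0004 + 0.0036 + 0.1849 = 0.3922
B_2 = 1 / 0.3922 = 2.5497
Σp_4ᵢ² = 0.06² + 0.23² + 0.04² + 0.03² + 0.47² + 0.17² = 0.0036 + 0.0529 + 0.0016 + 0.0009 + 0.2209 + 0.0289 = 0.3088
B_4 = 1 / 0.3088 = 3.2383
Highest B → broadest niche (most generalist): species 4 (B = 3.24).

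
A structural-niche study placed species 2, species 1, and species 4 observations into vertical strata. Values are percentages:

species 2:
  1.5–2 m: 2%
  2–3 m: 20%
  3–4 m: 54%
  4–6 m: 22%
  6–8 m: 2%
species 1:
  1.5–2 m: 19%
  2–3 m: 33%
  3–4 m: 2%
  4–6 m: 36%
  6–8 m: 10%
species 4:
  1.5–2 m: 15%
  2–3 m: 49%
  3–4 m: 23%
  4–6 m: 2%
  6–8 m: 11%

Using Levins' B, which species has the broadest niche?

species 1

Convert percentages to proportions (divide by 100).
Σp_2ᵢ² = 0.02² + 0.20² + 0.54² + 0.22² + 0.02² = 0.0004 + 0.0400 + 0.2916 + 0.0484 + 0.0004 = 0.3808
B_2 = 1 / 0.3808 = 2.6261
Σp_1ᵢ² = 0.19² + 0.33² + 0.02² + 0.36² + 0.10² = 0.0361 + 0.1089 + 0.0004 + 0.1296 + 0.0100 = 0.2850
B_1 = 1 / 0.2850 = 3.5088
Σp_4ᵢ² = 0.15² + 0.49² + 0.23² + 0.02² + 0.11² = 0.0225 + 0.2401 + 0.0529 + 0.0004 + 0.0121 = 0.3280
B_4 = 1 / 0.3280 = 3.0488
Highest B → broadest niche (most generalist): species 1 (B = 3.51).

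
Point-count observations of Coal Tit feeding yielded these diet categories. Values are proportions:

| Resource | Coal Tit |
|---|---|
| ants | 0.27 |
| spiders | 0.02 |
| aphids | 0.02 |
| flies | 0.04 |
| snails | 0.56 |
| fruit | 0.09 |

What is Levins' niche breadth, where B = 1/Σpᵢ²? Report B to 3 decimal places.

2.519

Σpᵢ² = 0.27² + 0.02² + 0.02² + 0.04² + 0.56² + 0.09² = 0.0729 + 0.0004 + 0.0004 + 0.0016 + 0.3136 + 0.0081 = 0.3970
B = 1 / 0.3970 = 2.51889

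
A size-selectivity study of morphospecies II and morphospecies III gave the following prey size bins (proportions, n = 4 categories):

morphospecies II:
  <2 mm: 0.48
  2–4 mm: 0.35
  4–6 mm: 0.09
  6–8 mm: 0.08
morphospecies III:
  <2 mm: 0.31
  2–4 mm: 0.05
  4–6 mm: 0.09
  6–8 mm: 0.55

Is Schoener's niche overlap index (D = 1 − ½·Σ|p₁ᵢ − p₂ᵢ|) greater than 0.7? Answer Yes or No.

Σ|p₁ᵢ − p₂ᵢ| = 0.17 + 0.30 + 0.00 + 0.47 = 0.94
D = 1 − ½ × 0.94 = 1 − 0.470 = 0.5300
D = 0.5300 < 0.7 → No.

No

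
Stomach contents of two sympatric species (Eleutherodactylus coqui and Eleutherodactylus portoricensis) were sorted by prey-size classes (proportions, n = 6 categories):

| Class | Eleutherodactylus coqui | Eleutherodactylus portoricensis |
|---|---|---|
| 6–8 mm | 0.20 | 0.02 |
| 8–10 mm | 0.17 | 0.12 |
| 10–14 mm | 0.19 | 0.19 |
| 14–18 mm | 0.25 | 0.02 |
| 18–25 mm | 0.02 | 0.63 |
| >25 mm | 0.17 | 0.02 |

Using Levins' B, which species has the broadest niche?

Eleutherodactylus coqui

Σp_coquᵢ² = 0.20² + 0.17² + 0.19² + 0.25² + 0.02² + 0.17² = 0.0400 + 0.0289 + 0.0361 + 0.0625 + 0.0004 + 0.0289 = 0.1968
B_coqu = 1 / 0.1968 = 5.0813
Σp_portᵢ² = 0.02² + 0.12² + 0.19² + 0.02² + 0.63² + 0.02² = 0.0004 + 0.0144 + 0.0361 + 0.0004 + 0.3969 + 0.0004 = 0.4486
B_port = 1 / 0.4486 = 2.2292
Highest B → broadest niche (most generalist): Eleutherodactylus coqui (B = 5.08).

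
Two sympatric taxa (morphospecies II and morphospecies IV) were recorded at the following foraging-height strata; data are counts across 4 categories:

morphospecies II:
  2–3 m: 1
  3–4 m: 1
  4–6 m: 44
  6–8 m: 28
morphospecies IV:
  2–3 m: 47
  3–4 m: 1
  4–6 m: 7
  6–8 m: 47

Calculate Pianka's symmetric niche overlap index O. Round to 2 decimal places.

0.48

Proportions for morphospecies II (n=74): 1/74=0.0135, 1/74=0.0135, 44/74=0.5946, 28/74=0.3784
Proportions for morphospecies IV (n=102): 47/102=0.4608, 1/102=0.0098, 7/102=0.0686, 47/102=0.4608
Σ p₁ᵢp₂ᵢ = 0.006221 + 0.000132 + 0.040790 + 0.174367 = 0.221510
Σp_1ᵢ² = 0.0135² + 0.0135² + 0.5946² + 0.3784² = 0.000182 + 0.000182 + 0.353549 + 0.143187 = 0.497100
Σp_2ᵢ² = 0.4608² + 0.0098² + 0.0686² + 0.4608² = 0.212337 + 0.000096 + 0.004706 + 0.212337 = 0.429476
O = 0.221510 / √(0.497100 × 0.429476) = 0.221510 / 0.4620525 = 0.4794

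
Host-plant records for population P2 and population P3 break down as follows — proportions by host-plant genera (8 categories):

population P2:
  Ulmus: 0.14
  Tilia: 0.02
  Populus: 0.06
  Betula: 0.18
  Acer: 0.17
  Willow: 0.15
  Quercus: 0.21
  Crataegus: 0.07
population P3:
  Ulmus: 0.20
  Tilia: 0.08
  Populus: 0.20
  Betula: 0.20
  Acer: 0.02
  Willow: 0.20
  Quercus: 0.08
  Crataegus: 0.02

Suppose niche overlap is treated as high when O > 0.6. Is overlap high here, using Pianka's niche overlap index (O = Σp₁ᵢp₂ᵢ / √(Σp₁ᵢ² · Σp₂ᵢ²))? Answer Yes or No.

Yes

Σ p₁ᵢp₂ᵢ = 0.0280 + 0.0016 + 0.0120 + 0.0360 + 0.0034 + 0.0300 + 0.0168 + 0.0014 = 0.1292
Σp_1ᵢ² = 0.14² + 0.02² + 0.06² + 0.18² + 0.17² + 0.15² + 0.21² + 0.07² = 0.0196 + 0.0004 + 0.0036 + 0.0324 + 0.0289 + 0.0225 + 0.0441 + 0.0049 = 0.1564
Σp_2ᵢ² = 0.20² + 0.08² + 0.20² + 0.20² + 0.02² + 0.20² + 0.08² + 0.02² = 0.0400 + 0.0064 + 0.0400 + 0.0400 + 0.0004 + 0.0400 + 0.0064 + 0.0004 = 0.1736
O = 0.1292 / √(0.1564 × 0.1736) = 0.1292 / 0.16478 = 0.7841
O = 0.7841 > 0.6 → Yes.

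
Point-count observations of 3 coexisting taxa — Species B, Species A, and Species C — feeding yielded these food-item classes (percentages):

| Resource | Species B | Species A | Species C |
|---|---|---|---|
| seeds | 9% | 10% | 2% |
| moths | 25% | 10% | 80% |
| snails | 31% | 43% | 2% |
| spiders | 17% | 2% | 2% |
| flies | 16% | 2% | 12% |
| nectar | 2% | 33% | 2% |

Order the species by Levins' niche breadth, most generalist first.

Species B > Species A > Species C

Convert percentages to proportions (divide by 100).
Σp_Bᵢ² = 0.09² + 0.25² + 0.31² + 0.17² + 0.16² + 0.02² = 0.0081 + 0.0625 + 0.0961 + 0.0289 + 0.0256 + 0.0004 = 0.2216
B_B = 1 / 0.2216 = 4.5126
Σp_Aᵢ² = 0.10² + 0.10² + 0.43² + 0.02² + 0.02² + 0.33² = 0.0100 + 0.0100 + 0.1849 + 0.0004 + 0.0004 + 0.1089 = 0.3146
B_A = 1 / 0.3146 = 3.1786
Σp_Cᵢ² = 0.02² + 0.80² + 0.02² + 0.02² + 0.12² + 0.02² = 0.0004 + 0.6400 + 0.0004 + 0.0004 + 0.0144 + 0.0004 = 0.6560
B_C = 1 / 0.6560 = 1.5244
Ranking by B (broadest → narrowest): Species B (4.51) > Species A (3.18) > Species C (1.52)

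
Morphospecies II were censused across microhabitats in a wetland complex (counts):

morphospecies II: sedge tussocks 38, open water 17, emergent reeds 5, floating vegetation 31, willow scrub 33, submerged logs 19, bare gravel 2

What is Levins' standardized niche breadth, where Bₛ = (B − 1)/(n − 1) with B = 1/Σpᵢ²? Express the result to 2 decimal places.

0.67

Proportions for morphospecies II (n=145): 38/145=0.2621, 17/145=0.1172, 5/145=0.0345, 31/145=0.2138, 33/145=0.2276, 19/145=0.1310, 2/145=0.0138
Σpᵢ² = 0.2621² + 0.1172² + 0.0345² + 0.2138² + 0.2276² + 0.1310² + 0.0138² = 0.068696 + 0.013736 + 0.001190 + 0.045710 + 0.051802 + 0.017161 + 0.000190 = 0.198485
B = 1 / 0.198485 = 5.0382
Bₛ = (B − 1)/(n − 1) = (5.0382 − 1)/(7 − 1) = 4.0382/6 = 0.6730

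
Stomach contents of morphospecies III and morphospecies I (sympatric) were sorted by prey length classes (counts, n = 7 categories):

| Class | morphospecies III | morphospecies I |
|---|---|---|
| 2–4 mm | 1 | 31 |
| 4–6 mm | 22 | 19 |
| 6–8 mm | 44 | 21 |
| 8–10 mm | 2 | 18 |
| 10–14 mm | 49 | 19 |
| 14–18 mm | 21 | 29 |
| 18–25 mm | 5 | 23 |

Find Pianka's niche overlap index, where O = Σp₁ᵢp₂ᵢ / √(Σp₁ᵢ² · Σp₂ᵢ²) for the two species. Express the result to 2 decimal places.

0.68

Proportions for morphospecies III (n=144): 1/144=0.0069, 22/144=0.1528, 44/144=0.3056, 2/144=0.0139, 49/144=0.3403, 21/144=0.1458, 5/144=0.0347
Proportions for morphospecies I (n=160): 31/160=0.1938, 19/160=0.1188, 21/160=0.1313, 18/160=0.1125, 19/160=0.1188, 29/160=0.1813, 23/160=0.1438
Σ p₁ᵢp₂ᵢ = 0.001337 + 0.018153 + 0.040125 + 0.001564 + 0.040428 + 0.026434 + 0.004990 = 0.133031
Σp_1ᵢ² = 0.0069² + 0.1528² + 0.3056² + 0.0139² + 0.3403² + 0.1458² + 0.0347² = 0.000048 + 0.023348 + 0.093391 + 0.000193 + 0.115804 + 0.021258 + 0.001204 = 0.255246
Σp_2ᵢ² = 0.1938² + 0.1188² + 0.1313² + 0.1125² + 0.1188² + 0.1813² + 0.1438² = 0.037558 + 0.014113 + 0.017240 + 0.012656 + 0.014113 + 0.032870 + 0.020678 = 0.149228
O = 0.133031 / √(0.255246 × 0.149228) = 0.133031 / 0.1951662 = 0.6816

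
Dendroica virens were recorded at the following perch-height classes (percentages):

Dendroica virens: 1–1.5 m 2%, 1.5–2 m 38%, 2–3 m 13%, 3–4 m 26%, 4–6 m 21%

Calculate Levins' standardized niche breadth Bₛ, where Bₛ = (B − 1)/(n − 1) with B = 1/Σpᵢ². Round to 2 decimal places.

0.66

Convert percentages to proportions (divide by 100).
Σpᵢ² = 0.02² + 0.38² + 0.13² + 0.26² + 0.21² = 0.0004 + 0.1444 + 0.0169 + 0.0676 + 0.0441 = 0.2734
B = 1 / 0.2734 = 3.6576
Bₛ = (B − 1)/(n − 1) = (3.6576 − 1)/(5 − 1) = 2.6576/4 = 0.6644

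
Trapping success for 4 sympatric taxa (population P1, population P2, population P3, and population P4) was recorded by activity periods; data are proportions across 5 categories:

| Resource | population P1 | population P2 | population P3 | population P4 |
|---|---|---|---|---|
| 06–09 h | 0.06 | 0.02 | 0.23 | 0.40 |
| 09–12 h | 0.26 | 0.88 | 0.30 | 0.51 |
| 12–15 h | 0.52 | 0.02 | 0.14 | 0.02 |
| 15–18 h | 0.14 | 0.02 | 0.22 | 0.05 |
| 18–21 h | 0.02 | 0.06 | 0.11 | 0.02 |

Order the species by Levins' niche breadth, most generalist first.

population P3 > population P1 > population P4 > population P2

Σp_P1ᵢ² = 0.06² + 0.26² + 0.52² + 0.14² + 0.02² = 0.0036 + 0.0676 + 0.2704 + 0.0196 + 0.0004 = 0.3616
B_P1 = 1 / 0.3616 = 2.7655
Σp_P2ᵢ² = 0.02² + 0.88² + 0.02² + 0.02² + 0.06² = 0.0004 + 0.7744 + 0.0004 + 0.0004 + 0.0036 = 0.7792
B_P2 = 1 / 0.7792 = 1.2834
Σp_P3ᵢ² = 0.23² + 0.30² + 0.14² + 0.22² + 0.11² = 0.0529 + 0.0900 + 0.0196 + 0.0484 + 0.0121 = 0.2230
B_P3 = 1 / 0.2230 = 4.4843
Σp_P4ᵢ² = 0.40² + 0.51² + 0.02² + 0.05² + 0.02² = 0.1600 + 0.2601 + 0.0004 + 0.0025 + 0.0004 = 0.4234
B_P4 = 1 / 0.4234 = 2.3618
Ranking by B (broadest → narrowest): population P3 (4.48) > population P1 (2.77) > population P4 (2.36) > population P2 (1.28)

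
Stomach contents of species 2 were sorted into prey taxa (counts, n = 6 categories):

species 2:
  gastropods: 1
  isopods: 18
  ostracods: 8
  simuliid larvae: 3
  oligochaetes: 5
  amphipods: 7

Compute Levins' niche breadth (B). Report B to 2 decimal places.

Proportions for species 2 (n=42): 1/42=0.0238, 18/42=0.4286, 8/42=0.1905, 3/42=0.0714, 5/42=0.1190, 7/42=0.1667
Σpᵢ² = 0.0238² + 0.4286² + 0.1905² + 0.0714² + 0.1190² + 0.1667² = 0.000566 + 0.183698 + 0.036290 + 0.005098 + 0.014161 + 0.027789 = 0.267602
B = 1 / 0.267602 = 3.7369

3.74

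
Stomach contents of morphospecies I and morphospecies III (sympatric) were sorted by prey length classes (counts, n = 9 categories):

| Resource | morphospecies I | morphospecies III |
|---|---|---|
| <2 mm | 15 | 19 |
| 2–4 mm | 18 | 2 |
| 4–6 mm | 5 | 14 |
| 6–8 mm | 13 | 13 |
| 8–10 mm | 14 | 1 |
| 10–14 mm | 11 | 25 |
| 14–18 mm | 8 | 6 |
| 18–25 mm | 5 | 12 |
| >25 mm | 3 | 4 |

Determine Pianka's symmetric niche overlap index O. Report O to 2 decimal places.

Proportions for morphospecies I (n=92): 15/92=0.1630, 18/92=0.1957, 5/92=0.0543, 13/92=0.1413, 14/92=0.1522, 11/92=0.1196, 8/92=0.0870, 5/92=0.0543, 3/92=0.0326
Proportions for morphospecies III (n=96): 19/96=0.1979, 2/96=0.0208, 14/96=0.1458, 13/96=0.1354, 1/96=0.0104, 25/96=0.2604, 6/96=0.0625, 12/96=0.1250, 4/96=0.0417
Σ p₁ᵢp₂ᵢ = 0.032258 + 0.004071 + 0.007917 + 0.019132 + 0.001583 + 0.031144 + 0.005438 + 0.006788 + 0.001359 = 0.109690
Σp_1ᵢ² = 0.1630² + 0.1957² + 0.0543² + 0.1413² + 0.1522² + 0.1196² + 0.0870² + 0.0543² + 0.0326² = 0.026569 + 0.038298 + 0.002948 + 0.019966 + 0.023165 + 0.014304 + 0.007569 + 0.002948 + 0.001063 = 0.136830
Σp_2ᵢ² = 0.1979² + 0.0208² + 0.1458² + 0.1354² + 0.0104² + 0.2604² + 0.0625² + 0.1250² + 0.0417² = 0.039164 + 0.000433 + 0.021258 + 0.018333 + 0.000108 + 0.067808 + 0.003906 + 0.015625 + 0.001739 = 0.168374
O = 0.109690 / √(0.136830 × 0.168374) = 0.109690 / 0.1517848 = 0.7227

0.72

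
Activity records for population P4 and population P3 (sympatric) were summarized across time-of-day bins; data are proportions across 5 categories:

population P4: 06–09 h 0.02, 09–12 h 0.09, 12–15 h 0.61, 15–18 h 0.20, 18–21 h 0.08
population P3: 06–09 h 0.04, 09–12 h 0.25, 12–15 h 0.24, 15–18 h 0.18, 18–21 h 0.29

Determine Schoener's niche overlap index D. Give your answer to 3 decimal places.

Σ|p₁ᵢ − p₂ᵢ| = 0.02 + 0.16 + 0.37 + 0.02 + 0.21 = 0.78
D = 1 − ½ × 0.78 = 1 − 0.390 = 0.61000

0.610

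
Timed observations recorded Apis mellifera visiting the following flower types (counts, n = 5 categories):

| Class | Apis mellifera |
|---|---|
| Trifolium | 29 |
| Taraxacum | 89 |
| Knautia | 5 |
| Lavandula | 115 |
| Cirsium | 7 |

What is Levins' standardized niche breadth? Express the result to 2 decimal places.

Proportions for Apis mellifera (n=245): 29/245=0.1184, 89/245=0.3633, 5/245=0.0204, 115/245=0.4694, 7/245=0.0286
Σpᵢ² = 0.1184² + 0.3633² + 0.0204² + 0.4694² + 0.0286² = 0.014019 + 0.131987 + 0.000416 + 0.220336 + 0.000818 = 0.367576
B = 1 / 0.367576 = 2.7205
Bₛ = (B − 1)/(n − 1) = (2.7205 − 1)/(5 − 1) = 1.7205/4 = 0.4301

0.43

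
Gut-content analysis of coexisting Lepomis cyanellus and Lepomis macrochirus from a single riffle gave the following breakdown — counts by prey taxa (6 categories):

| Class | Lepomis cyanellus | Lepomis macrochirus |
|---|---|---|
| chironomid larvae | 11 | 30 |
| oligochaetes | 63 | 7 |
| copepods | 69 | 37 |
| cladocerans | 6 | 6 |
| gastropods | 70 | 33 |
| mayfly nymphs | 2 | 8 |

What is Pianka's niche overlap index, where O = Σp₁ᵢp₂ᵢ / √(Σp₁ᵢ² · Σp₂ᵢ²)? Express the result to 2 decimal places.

0.82

Proportions for Lepomis cyanellus (n=221): 11/221=0.0498, 63/221=0.2851, 69/221=0.3122, 6/221=0.0271, 70/221=0.3167, 2/221=0.0090
Proportions for Lepomis macrochirus (n=121): 30/121=0.2479, 7/121=0.0579, 37/121=0.3058, 6/121=0.0496, 33/121=0.2727, 8/121=0.0661
Σ p₁ᵢp₂ᵢ = 0.012345 + 0.016507 + 0.095471 + 0.001344 + 0.086364 + 0.000595 = 0.212626
Σp_1ᵢ² = 0.0498² + 0.2851² + 0.3122² + 0.0271² + 0.3167² + 0.0090² = 0.002480 + 0.081282 + 0.097469 + 0.000734 + 0.100299 + 0.000081 = 0.282345
Σp_2ᵢ² = 0.2479² + 0.0579² + 0.3058² + 0.0496² + 0.2727² + 0.0661² = 0.061454 + 0.003352 + 0.093514 + 0.002460 + 0.074365 + 0.004369 = 0.239514
O = 0.212626 / √(0.282345 × 0.239514) = 0.212626 / 0.2600492 = 0.8176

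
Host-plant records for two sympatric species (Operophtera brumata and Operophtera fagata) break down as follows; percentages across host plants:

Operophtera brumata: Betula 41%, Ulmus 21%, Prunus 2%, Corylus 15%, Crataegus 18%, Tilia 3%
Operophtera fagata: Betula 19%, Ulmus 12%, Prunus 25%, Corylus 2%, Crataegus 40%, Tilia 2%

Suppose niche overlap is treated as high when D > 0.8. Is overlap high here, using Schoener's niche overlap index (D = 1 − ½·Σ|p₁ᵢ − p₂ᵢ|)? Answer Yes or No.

Convert percentages to proportions (divide by 100).
Σ|p₁ᵢ − p₂ᵢ| = 0.22 + 0.09 + 0.23 + 0.13 + 0.22 + 0.01 = 0.90
D = 1 − ½ × 0.90 = 1 − 0.450 = 0.5500
D = 0.5500 < 0.8 → No.

No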